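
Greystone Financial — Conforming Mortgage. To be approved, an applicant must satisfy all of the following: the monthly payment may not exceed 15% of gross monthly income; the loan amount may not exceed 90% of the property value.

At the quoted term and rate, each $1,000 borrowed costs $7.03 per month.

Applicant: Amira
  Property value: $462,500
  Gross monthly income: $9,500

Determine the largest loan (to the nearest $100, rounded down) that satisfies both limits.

Payment cap: 15% × $9,500 = $1,425/month.
At $7.03 per $1,000, that supports 1,425/7.03 × 1,000 ≈ $202,702 → $202,700.
LTV cap: 90% × $462,500 = $416,250 → $416,200.
Binding constraint: payment-to-income.

$202,700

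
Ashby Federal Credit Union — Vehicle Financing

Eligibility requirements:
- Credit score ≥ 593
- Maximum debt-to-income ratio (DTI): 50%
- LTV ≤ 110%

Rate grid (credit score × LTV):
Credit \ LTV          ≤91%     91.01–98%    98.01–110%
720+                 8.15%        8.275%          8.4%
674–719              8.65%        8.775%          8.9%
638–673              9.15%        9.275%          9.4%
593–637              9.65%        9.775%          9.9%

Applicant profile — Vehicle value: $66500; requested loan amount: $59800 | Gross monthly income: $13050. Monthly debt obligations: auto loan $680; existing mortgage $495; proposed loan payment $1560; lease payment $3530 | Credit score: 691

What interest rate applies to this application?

8.65%

Credit score 691 ≥ 593; Total monthly debts = (680 + 495 + 1,560 + 3,530) = 6,265. DTI: 6,265 ÷ 13,050 = 48%, within the 50% cap
LTV: 59,800 ÷ 66,500 = 89.9%, within 110% cap
Score 691 is in the 674–719 band; LTV 89.9% is in the ≤91% band → 8.65%.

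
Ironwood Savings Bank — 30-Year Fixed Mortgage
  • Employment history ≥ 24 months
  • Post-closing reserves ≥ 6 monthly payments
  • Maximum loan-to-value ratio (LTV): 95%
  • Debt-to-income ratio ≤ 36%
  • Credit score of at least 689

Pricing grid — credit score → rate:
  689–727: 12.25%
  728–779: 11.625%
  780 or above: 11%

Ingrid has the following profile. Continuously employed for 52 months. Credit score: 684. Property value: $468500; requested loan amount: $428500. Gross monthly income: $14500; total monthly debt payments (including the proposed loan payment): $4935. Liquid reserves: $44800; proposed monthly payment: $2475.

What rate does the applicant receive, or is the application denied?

Denied

Credit score 684 < 689 (below minimum)
LTV = 428,500/468,500 = 91.5% ≤ 95%
Employment 52 ≥ 24 months
DTI: 4,935 ÷ 14,500 = 34%, within the 36% cap
Reserves: 44,800 ÷ 2,475 = 18.1 months (meets 6-month minimum)
Not all requirements met → denied.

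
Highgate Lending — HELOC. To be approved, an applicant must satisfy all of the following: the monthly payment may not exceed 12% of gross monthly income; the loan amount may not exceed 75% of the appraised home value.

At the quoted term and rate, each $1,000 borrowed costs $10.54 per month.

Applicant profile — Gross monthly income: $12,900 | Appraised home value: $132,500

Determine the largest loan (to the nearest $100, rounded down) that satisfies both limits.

Payment cap: 12% × $12,900 = $1,548/month.
At $10.54 per $1,000, that supports 1,548/10.54 × 1,000 ≈ $146,869 → $146,800.
LTV cap: 75% × $132,500 = $99,375 → $99,300.
Binding constraint: loan-to-value.

$99,300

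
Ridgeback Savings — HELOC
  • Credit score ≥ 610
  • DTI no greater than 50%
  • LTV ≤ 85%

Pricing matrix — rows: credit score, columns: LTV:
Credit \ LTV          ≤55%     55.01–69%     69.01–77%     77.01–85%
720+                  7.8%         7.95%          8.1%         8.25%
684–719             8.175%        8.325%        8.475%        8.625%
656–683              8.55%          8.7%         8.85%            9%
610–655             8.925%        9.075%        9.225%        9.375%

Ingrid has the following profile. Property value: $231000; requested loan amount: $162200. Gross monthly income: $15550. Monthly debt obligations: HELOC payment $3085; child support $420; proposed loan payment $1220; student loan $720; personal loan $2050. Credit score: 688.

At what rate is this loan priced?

8.475%

Credit score 688 ≥ 610; Total monthly debts = (3,085 + 420 + 1,220 + 720 + 2,050) = 7,495. DTI: 7,495 ÷ 15,550 = 48.2%, within the 50% cap
Loan-to-value = 162,200/231,000 = 70.2% — pass (85% max)
Row: 688 falls in 684–719. Column: 70.2% falls in 69.01–77%. Rate = 8.475%.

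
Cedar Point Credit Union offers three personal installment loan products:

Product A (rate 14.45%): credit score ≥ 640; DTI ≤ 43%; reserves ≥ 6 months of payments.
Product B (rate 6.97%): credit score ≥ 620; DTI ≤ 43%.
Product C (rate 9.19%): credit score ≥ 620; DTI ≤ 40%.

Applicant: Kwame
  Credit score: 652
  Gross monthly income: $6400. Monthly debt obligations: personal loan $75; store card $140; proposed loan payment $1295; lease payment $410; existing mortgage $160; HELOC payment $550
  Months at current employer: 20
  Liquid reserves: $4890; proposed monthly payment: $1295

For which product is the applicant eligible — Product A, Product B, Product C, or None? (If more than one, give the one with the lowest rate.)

Total debts = (75 + 140 + 1,295 + 410 + 160 + 550) = 2,630; DTI = 2,630/6,400 = 41.1%.
Reserves = 4,890/1,295 = 3.8 months.
Product A: score 652 ≥ 640; DTI 41.1% ≤ 43%; reserves 3.8 < 6 mo → does not qualify.
Product B: score 652 ≥ 620; DTI 41.1% ≤ 43% → qualifies.
Product C: score 652 ≥ 620; DTI 41.1% > 40% → does not qualify.

Product B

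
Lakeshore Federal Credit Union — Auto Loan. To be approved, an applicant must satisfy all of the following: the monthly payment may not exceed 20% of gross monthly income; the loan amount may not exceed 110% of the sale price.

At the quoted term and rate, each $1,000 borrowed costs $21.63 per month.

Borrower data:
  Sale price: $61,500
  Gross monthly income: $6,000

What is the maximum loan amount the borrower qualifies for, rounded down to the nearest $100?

Payment cap: 20% × $6,000 = $1,200/month.
At $21.63 per $1,000, that supports 1,200/21.63 × 1,000 ≈ $55,478 → $55,400.
LTV cap: 110% × $61,500 = $67,650 → $67,600.
Binding constraint: payment-to-income.

$55,400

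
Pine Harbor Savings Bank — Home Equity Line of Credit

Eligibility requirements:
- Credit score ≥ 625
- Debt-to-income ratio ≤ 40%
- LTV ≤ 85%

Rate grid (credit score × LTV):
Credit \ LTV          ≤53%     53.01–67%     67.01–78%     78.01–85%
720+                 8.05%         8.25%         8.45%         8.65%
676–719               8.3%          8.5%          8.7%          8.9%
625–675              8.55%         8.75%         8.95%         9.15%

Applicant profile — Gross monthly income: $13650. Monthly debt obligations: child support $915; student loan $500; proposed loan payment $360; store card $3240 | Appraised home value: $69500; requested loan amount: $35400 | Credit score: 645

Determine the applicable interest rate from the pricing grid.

Credit score 645 ≥ 625; Total monthly debts = (915 + 500 + 360 + 3,240) = 5,015. DTI: 5,015 ÷ 13,650 = 36.7%, within the 40% cap
Loan-to-value = 35,400/69,500 = 50.9% — pass (85% max)
Row: 645 falls in 625–675. Column: 50.9% falls in ≤53%. Rate = 8.55%.

8.55%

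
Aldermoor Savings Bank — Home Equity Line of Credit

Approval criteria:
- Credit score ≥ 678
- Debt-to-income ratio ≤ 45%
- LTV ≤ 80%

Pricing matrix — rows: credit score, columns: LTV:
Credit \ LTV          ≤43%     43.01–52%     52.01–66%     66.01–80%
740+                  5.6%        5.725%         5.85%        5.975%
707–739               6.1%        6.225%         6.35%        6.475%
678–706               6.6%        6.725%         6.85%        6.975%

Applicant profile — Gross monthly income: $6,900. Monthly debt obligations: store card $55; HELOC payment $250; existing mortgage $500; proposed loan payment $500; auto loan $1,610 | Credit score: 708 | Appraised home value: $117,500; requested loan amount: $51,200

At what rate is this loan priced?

6.225%

Credit score 708 ≥ 678; Total monthly debts = (55 + 250 + 500 + 500 + 1,610) = 2,915. DTI: 2,915 ÷ 6,900 = 42.2%, within the 45% cap
LTV: 51,200 ÷ 117,500 = 43.6%, within 80% cap
Credit 708 → row 707–739; LTV 43.6% → column 43.01–52%. Grid cell → 6.225%.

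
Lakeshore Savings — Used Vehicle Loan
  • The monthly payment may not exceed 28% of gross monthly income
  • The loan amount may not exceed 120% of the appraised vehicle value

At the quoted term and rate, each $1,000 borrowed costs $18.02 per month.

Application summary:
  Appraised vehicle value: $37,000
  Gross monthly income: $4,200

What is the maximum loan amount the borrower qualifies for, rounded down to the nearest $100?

$44,400

Payment cap: 28% × $4,200 = $1,176/month.
At $18.02 per $1,000, that supports 1,176/18.02 × 1,000 ≈ $65,260 → $65,200.
LTV cap: 120% × $37,000 = $44,400 → $44,400.
Binding constraint: loan-to-value.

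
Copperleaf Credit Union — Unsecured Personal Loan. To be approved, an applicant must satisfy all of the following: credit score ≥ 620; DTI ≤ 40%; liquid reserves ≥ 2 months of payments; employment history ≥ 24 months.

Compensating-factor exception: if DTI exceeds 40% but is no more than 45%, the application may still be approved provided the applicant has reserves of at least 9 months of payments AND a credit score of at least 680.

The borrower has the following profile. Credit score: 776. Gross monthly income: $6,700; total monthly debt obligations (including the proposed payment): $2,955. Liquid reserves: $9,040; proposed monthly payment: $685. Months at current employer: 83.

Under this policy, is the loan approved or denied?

Credit score 776 ≥ 620 (meets base)
DTI = 2,955/6,700 = 44.1% > 40% — standard DTI limit exceeded.
Liquid reserves cover 9,040/685 = 13.2 months — ≥ 2 required
Employment 83 ≥ 24 months
DTI 44.1% is within the 40%–45% exception band; checking compensating factors.
Reserves 13.2 ≥ 9 months; credit score 776 ≥ 680.
Both override conditions satisfied; DTI exception granted.

Approved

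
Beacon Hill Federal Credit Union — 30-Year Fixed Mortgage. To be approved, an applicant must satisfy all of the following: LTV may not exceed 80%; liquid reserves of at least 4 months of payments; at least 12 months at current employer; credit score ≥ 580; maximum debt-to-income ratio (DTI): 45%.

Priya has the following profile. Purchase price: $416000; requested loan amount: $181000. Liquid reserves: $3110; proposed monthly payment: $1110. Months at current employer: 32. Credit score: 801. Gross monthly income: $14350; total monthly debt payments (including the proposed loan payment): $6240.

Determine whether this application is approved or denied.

Denied

Loan-to-value = 181,000/416,000 = 43.5% — pass (80% max)
Reserves: 3,110 ÷ 1,110 = 2.8 months (below 4-month minimum)
Employment 32 ≥ 12 months
Credit score 801 ≥ 580 (meets)
DTI = 6,240/14,350 = 43.5% ≤ 45%
Fails on reserves.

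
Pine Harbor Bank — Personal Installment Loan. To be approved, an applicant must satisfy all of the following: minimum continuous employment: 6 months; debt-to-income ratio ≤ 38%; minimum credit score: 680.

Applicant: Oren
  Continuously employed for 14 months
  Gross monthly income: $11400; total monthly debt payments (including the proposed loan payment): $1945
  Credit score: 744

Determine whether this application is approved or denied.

Employment 14 ≥ 6 months
Debt-to-income = 1,945/11,400 = 17.1% — meets 38% limit
Credit score 744 ≥ 680 (meets)
All criteria satisfied.

Approved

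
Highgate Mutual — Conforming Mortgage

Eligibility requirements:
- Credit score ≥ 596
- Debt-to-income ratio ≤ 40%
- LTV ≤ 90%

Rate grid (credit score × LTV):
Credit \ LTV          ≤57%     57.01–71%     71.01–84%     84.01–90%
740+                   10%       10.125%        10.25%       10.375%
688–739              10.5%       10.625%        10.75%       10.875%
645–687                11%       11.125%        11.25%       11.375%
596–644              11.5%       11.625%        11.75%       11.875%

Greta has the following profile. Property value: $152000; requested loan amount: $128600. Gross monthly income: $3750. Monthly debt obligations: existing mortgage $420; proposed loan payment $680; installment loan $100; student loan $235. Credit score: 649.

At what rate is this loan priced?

Credit score 649 ≥ 596; Total monthly debts = (420 + 680 + 100 + 235) = 1,435. Debt-to-income = 1,435/3,750 = 38.3% — meets 40% limit
Loan-to-value = 128,600/152,000 = 84.6% — pass (90% max)
Row: 649 falls in 645–687. Column: 84.6% falls in 84.01–90%. Rate = 11.375%.

11.375%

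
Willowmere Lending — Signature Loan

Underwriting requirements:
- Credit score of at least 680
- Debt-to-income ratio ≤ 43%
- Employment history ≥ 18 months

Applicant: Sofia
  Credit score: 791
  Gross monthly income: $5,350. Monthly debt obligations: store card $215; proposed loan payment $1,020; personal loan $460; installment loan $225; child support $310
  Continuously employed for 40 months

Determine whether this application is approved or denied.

Credit score 791 ≥ 680 (meets)
Total monthly debts = (215 + 1,020 + 460 + 225 + 310) = 2,230. DTI = 2,230/5,350 = 41.7% ≤ 43%
Employment 40 ≥ 18 months
All criteria satisfied.

Approved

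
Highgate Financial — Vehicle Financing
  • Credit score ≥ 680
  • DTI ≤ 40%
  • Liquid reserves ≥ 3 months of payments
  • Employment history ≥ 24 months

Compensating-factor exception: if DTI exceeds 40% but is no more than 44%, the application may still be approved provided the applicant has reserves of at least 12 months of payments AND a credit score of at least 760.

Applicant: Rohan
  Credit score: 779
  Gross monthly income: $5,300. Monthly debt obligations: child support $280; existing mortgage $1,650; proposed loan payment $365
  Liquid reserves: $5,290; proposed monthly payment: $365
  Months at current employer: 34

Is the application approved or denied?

Approved

Credit score 779 ≥ 680 (meets base)
Total debts = (280 + 1,650 + 365) = 2,295. DTI = 2,295/5,300 = 43.3% > 40% — standard DTI limit exceeded.
Liquid reserves cover 5,290/365 = 14.5 months — ≥ 3 required
Employment 34 ≥ 24 months
43.3% falls in the override range (40%–44%), so the compensating-factor test applies.
Override check — reserves: 14.5 mo (ok); score: 779 (ok).
Both compensating conditions met → exception applies.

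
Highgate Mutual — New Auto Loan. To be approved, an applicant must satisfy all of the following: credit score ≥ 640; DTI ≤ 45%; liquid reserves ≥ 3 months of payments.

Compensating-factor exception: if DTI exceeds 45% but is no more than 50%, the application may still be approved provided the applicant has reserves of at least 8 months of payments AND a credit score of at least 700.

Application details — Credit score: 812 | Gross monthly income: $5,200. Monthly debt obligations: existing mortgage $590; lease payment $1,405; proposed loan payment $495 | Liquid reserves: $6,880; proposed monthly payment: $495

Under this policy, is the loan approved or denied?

Approved

Credit score 812 ≥ 640 (meets base)
Total debts = (590 + 1,405 + 495) = 2,490. DTI: 2,490 ÷ 5,200 = 47.9%, over the 45% base limit.
Reserves: 6,880 ÷ 495 = 13.9 months (meets 3-month minimum)
47.9% falls in the override range (45%–50%), so the compensating-factor test applies.
Reserves 13.9 ≥ 8 months; credit score 812 ≥ 700.
Both compensating conditions met → exception applies.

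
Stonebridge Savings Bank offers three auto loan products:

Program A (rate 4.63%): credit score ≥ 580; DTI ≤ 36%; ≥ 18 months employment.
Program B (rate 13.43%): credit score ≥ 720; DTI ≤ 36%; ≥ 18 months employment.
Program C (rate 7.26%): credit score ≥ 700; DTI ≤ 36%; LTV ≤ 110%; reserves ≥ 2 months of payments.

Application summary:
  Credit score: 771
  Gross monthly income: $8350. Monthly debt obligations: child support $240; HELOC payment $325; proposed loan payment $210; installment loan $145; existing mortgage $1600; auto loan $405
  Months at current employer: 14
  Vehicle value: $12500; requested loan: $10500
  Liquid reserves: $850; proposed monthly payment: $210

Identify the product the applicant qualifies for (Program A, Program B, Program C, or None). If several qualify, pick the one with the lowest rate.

Total debts = (240 + 325 + 210 + 145 + 1,600 + 405) = 2,925; DTI = 2,925/8,350 = 35%.
LTV = 10,500/12,500 = 84%.
Reserves = 850/210 = 4.0 months.
Program A: score 771 ≥ 580; DTI 35% ≤ 36%; employment 14 < 18 mo → does not qualify.
Program B: score 771 ≥ 720; DTI 35% ≤ 36%; employment 14 < 18 mo → does not qualify.
Program C: score 771 ≥ 700; DTI 35% ≤ 36%; LTV 84% ≤ 110%; reserves 4.0 ≥ 2 mo → qualifies.

Program C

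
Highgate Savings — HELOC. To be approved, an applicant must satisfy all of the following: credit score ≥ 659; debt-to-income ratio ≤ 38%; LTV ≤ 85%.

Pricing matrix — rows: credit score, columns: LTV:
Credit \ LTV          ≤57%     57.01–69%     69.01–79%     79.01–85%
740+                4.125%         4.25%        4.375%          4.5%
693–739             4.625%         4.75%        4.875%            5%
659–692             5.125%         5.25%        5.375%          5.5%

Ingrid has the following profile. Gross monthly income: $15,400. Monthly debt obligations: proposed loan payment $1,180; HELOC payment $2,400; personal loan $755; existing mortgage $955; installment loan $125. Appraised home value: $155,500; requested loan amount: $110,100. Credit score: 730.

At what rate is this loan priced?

4.875%

Credit score 730 ≥ 659; Total monthly debts = (1,180 + 2,400 + 755 + 955 + 125) = 5,415. DTI = 5,415/15,400 = 35.2% ≤ 38%
Loan-to-value = 110,100/155,500 = 70.8% — pass (85% max)
Score 730 is in the 693–739 band; LTV 70.8% is in the 69.01–79% band → 4.875%.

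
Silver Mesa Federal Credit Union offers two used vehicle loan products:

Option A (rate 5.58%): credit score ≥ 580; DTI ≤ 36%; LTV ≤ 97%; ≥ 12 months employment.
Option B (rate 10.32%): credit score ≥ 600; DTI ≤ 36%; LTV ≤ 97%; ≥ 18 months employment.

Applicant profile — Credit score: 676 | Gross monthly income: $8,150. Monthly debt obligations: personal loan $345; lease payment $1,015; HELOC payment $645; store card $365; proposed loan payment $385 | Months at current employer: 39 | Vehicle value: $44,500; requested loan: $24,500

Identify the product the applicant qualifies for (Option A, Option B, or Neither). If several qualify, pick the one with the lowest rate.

Total debts = (345 + 1,015 + 645 + 365 + 385) = 2,755; DTI = 2,755/8,150 = 33.8%.
LTV = 24,500/44,500 = 55.1%.
Option A: score 676 ≥ 580; DTI 33.8% ≤ 36%; LTV 55.1% ≤ 97%; employment 39 ≥ 12 mo → qualifies.
Option B: score 676 ≥ 600; DTI 33.8% ≤ 36%; LTV 55.1% ≤ 97%; employment 39 ≥ 18 mo → qualifies.
Qualifying: Option A, Option B. Lowest rate is 5.58% → Option A.

Option A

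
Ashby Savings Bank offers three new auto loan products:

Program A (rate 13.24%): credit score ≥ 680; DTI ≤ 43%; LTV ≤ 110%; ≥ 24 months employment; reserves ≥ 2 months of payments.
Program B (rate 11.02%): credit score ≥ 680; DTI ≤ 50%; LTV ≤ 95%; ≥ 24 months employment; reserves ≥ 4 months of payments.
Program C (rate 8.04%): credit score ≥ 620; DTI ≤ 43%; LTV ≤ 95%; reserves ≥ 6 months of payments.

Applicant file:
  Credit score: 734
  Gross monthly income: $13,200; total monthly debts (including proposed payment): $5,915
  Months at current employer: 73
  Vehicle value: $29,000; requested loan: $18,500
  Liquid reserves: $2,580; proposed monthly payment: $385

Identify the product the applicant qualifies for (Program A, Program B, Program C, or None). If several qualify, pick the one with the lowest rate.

DTI = 5,915/13,200 = 44.8%.
LTV = 18,500/29,000 = 63.8%.
Reserves = 2,580/385 = 6.7 months.
Program A: score 734 ≥ 680; DTI 44.8% > 43%; LTV 63.8% ≤ 110%; employment 73 ≥ 24 mo; reserves 6.7 ≥ 2 mo → does not qualify.
Program B: score 734 ≥ 680; DTI 44.8% ≤ 50%; LTV 63.8% ≤ 95%; employment 73 ≥ 24 mo; reserves 6.7 ≥ 4 mo → qualifies.
Program C: score 734 ≥ 620; DTI 44.8% > 43%; LTV 63.8% ≤ 95%; reserves 6.7 ≥ 6 mo → does not qualify.

Program B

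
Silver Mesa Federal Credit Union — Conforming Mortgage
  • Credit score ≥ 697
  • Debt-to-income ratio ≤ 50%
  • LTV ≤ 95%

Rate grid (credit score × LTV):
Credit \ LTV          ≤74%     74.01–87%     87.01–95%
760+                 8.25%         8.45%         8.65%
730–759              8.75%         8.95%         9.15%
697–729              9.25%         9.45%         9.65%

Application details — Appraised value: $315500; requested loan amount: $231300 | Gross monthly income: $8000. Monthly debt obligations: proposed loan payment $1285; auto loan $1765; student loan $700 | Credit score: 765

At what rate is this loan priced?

Credit score 765 ≥ 697; Total monthly debts = (1,285 + 1,765 + 700) = 3,750. Debt-to-income = 3,750/8,000 = 46.9% — meets 50% limit
LTV: 231,300 ÷ 315,500 = 73.3%, within 95% cap
Credit 765 → row 760+; LTV 73.3% → column ≤74%. Grid cell → 8.25%.

8.25%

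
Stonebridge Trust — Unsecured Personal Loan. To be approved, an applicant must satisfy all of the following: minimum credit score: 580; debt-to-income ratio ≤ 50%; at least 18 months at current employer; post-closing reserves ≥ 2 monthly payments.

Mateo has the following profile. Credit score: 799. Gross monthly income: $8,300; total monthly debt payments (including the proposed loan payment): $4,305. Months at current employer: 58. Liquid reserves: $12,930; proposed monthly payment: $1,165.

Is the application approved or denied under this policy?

Denied

Credit score 799 ≥ 580 (meets)
DTI = 4,305/8,300 = 51.9% > 50%
Employment 58 ≥ 18 months
Reserves: 12,930 ÷ 1,165 = 11.1 months (meets 2-month minimum)
Fails on DTI.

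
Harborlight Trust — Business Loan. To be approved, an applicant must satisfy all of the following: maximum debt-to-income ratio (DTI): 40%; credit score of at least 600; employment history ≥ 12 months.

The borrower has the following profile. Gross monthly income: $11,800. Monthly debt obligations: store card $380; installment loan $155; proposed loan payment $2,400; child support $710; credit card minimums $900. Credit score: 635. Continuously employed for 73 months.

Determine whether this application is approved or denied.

Total monthly debts = (380 + 155 + 2,400 + 710 + 900) = 4,545. DTI: 4,545 ÷ 11,800 = 38.5%, within the 40% cap
Credit score 635 ≥ 600 (meets)
Employment 73 ≥ 12 months
All criteria satisfied.

Approved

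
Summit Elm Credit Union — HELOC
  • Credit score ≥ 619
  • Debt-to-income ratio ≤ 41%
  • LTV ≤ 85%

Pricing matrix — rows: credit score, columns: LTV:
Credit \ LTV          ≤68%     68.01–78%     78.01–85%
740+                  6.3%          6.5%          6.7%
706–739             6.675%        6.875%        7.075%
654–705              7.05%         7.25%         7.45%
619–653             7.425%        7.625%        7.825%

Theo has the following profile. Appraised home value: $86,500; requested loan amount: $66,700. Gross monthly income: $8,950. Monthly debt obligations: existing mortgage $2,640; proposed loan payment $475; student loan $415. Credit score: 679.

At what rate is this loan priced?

Credit score 679 ≥ 619; Total monthly debts = (2,640 + 475 + 415) = 3,530. DTI: 3,530 ÷ 8,950 = 39.4%, within the 41% cap
LTV: 66,700 ÷ 86,500 = 77.1%, within 85% cap
Credit 679 → row 654–705; LTV 77.1% → column 68.01–78%. Grid cell → 7.25%.

7.25%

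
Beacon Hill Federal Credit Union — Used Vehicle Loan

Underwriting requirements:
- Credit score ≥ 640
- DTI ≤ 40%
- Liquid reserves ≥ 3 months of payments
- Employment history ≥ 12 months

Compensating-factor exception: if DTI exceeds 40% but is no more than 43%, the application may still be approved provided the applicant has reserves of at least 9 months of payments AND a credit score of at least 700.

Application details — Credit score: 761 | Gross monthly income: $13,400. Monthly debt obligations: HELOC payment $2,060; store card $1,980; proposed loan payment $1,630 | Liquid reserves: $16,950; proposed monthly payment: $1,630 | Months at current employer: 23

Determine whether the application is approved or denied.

Approved

Credit score 761 ≥ 640 (meets base)
Total debts = (2,060 + 1,980 + 1,630) = 5,670. DTI = 5,670/13,400 = 42.3% > 40% — standard DTI limit exceeded.
Reserves: 16,950 ÷ 1,630 = 10.4 months (meets 3-month minimum)
Employment 23 ≥ 12 months
DTI 42.3% is within the 40%–43% exception band; checking compensating factors.
Reserves 10.4 ≥ 9 months; credit score 761 ≥ 700.
Both override conditions satisfied; DTI exception granted.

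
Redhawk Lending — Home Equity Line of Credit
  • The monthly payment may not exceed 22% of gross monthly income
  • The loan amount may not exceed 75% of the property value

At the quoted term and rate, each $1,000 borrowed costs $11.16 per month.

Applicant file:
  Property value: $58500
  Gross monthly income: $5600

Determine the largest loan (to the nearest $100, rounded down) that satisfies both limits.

$43,800

Payment cap: 22% × $5,600 = $1,232/month.
At $11.16 per $1,000, that supports 1,232/11.16 × 1,000 ≈ $110,394 → $110,300.
LTV cap: 75% × $58,500 = $43,875 → $43,800.
Binding constraint: loan-to-value.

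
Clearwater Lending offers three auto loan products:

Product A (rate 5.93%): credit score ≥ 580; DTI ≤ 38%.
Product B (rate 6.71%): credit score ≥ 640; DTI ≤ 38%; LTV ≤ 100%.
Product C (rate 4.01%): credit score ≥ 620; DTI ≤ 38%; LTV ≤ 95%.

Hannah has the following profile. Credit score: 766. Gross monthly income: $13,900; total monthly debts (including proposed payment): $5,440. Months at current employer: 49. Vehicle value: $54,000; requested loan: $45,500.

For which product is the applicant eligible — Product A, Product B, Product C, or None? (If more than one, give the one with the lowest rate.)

DTI = 5,440/13,900 = 39.1%.
LTV = 45,500/54,000 = 84.3%.
Product A: score 766 ≥ 580; DTI 39.1% > 38% → does not qualify.
Product B: score 766 ≥ 640; DTI 39.1% > 38%; LTV 84.3% ≤ 100% → does not qualify.
Product C: score 766 ≥ 620; DTI 39.1% > 38%; LTV 84.3% ≤ 95% → does not qualify.

None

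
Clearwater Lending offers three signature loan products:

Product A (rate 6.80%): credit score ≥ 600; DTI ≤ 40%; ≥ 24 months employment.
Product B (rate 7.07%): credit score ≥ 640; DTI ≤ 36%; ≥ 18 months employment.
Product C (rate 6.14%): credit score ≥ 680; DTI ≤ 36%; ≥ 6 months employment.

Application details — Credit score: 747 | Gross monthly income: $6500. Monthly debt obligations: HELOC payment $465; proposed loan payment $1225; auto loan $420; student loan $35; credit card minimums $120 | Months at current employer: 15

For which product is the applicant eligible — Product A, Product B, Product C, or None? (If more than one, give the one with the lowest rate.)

Product C

Total debts = (465 + 1,225 + 420 + 35 + 120) = 2,265; DTI = 2,265/6,500 = 34.8%.
Product A: score 747 ≥ 600; DTI 34.8% ≤ 40%; employment 15 < 24 mo → does not qualify.
Product B: score 747 ≥ 640; DTI 34.8% ≤ 36%; employment 15 < 18 mo → does not qualify.
Product C: score 747 ≥ 680; DTI 34.8% ≤ 36%; employment 15 ≥ 6 mo → qualifies.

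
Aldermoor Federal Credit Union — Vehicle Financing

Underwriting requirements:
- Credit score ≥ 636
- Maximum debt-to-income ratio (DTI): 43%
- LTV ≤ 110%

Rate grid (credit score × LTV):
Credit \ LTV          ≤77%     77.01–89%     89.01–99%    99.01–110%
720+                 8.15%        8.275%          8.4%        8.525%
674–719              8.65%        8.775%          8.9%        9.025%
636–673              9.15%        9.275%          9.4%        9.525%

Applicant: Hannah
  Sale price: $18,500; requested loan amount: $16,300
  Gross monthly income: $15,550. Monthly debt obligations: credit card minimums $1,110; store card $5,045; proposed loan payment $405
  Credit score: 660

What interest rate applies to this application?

9.275%

Credit score 660 ≥ 636; Total monthly debts = (1,110 + 5,045 + 405) = 6,560. Debt-to-income = 6,560/15,550 = 42.2% — meets 43% limit
Loan-to-value = 16,300/18,500 = 88.1% — pass (110% max)
Credit 660 → row 636–673; LTV 88.1% → column 77.01–89%. Grid cell → 9.275%.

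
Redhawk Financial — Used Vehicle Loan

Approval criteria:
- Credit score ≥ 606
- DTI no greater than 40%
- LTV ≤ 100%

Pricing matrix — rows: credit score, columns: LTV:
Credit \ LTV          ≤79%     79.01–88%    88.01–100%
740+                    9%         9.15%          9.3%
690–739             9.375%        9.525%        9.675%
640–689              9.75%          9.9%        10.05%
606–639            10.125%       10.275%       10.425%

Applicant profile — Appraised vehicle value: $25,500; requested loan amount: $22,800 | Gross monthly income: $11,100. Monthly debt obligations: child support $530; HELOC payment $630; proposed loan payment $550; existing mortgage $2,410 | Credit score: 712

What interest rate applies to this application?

9.675%

Credit score 712 ≥ 606; Total monthly debts = (530 + 630 + 550 + 2,410) = 4,120. DTI = 4,120/11,100 = 37.1% ≤ 40%
LTV = 22,800/25,500 = 89.4% ≤ 100%
Score 712 is in the 690–739 band; LTV 89.4% is in the 88.01–100% band → 9.675%.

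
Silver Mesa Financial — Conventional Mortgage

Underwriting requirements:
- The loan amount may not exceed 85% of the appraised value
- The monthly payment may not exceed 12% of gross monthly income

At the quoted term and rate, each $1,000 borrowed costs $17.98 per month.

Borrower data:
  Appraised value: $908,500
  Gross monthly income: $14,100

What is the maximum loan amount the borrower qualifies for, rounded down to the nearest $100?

$94,100

Payment cap: 12% × $14,100 = $1,692/month.
At $17.98 per $1,000, that supports 1,692/17.98 × 1,000 ≈ $94,104 → $94,100.
LTV cap: 85% × $908,500 = $772,225 → $772,200.
Binding constraint: payment-to-income.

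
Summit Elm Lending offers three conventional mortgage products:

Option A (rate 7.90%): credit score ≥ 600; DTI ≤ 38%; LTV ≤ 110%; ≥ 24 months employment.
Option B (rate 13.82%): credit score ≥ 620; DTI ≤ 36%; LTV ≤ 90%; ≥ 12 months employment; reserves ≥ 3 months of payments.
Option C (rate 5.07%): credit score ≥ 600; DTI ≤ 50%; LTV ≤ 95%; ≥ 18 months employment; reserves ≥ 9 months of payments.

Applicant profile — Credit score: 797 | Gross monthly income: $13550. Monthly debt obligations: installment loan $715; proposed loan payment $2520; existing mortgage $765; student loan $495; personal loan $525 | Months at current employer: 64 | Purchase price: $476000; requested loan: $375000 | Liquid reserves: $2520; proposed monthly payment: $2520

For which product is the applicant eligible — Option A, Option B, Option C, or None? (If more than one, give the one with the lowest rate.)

Option A

Total debts = (715 + 2,520 + 765 + 495 + 525) = 5,020; DTI = 5,020/13,550 = 37%.
LTV = 375,000/476,000 = 78.8%.
Reserves = 2,520/2,520 = 1.0 months.
Option A: score 797 ≥ 600; DTI 37% ≤ 38%; LTV 78.8% ≤ 110%; employment 64 ≥ 24 mo → qualifies.
Option B: score 797 ≥ 620; DTI 37% > 36%; LTV 78.8% ≤ 90%; employment 64 ≥ 12 mo; reserves 1.0 < 3 mo → does not qualify.
Option C: score 797 ≥ 600; DTI 37% ≤ 50%; LTV 78.8% ≤ 95%; employment 64 ≥ 18 mo; reserves 1.0 < 9 mo → does not qualify.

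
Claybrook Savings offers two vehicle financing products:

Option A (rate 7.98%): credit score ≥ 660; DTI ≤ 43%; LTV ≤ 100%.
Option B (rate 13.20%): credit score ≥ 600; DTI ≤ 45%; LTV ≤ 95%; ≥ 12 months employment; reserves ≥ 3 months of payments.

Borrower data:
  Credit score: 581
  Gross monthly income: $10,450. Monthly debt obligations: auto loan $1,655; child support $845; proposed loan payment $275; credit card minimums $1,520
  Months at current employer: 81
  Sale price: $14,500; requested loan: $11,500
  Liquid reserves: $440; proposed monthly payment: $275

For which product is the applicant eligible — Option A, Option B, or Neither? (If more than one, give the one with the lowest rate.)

Total debts = (1,655 + 845 + 275 + 1,520) = 4,295; DTI = 4,295/10,450 = 41.1%.
LTV = 11,500/14,500 = 79.3%.
Reserves = 440/275 = 1.6 months.
Option A: score 581 < 660; DTI 41.1% ≤ 43%; LTV 79.3% ≤ 100% → does not qualify.
Option B: score 581 < 600; DTI 41.1% ≤ 45%; LTV 79.3% ≤ 95%; employment 81 ≥ 12 mo; reserves 1.6 < 3 mo → does not qualify.

Neither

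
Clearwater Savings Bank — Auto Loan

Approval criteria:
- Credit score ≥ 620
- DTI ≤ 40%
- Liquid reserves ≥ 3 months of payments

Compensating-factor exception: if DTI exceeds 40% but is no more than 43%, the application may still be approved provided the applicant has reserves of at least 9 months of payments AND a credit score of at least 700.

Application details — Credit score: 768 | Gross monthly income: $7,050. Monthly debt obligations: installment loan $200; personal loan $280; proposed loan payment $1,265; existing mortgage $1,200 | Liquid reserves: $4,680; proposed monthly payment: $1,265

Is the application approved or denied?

Credit score 768 ≥ 620 (meets base)
Total debts = (200 + 280 + 1,265 + 1,200) = 2,945. DTI = 2,945/7,050 = 41.8% > 40% — standard DTI limit exceeded.
Liquid reserves cover 4,680/1,265 = 3.7 months — ≥ 3 required
DTI 41.8% is within the 40%–43% exception band; checking compensating factors.
Reserves 3.7 < 9 months; credit score 768 ≥ 700.
Compensating-factor requirement not fully met.

Denied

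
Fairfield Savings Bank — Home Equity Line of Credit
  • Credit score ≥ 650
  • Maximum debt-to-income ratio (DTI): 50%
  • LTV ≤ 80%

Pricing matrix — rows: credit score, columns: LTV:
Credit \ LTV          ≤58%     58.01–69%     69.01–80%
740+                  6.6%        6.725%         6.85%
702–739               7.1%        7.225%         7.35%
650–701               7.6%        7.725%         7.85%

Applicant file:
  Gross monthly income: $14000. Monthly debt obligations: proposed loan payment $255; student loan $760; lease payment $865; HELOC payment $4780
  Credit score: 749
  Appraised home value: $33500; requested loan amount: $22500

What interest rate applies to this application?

6.725%

Credit score 749 ≥ 650; Total monthly debts = (255 + 760 + 865 + 4,780) = 6,660. DTI: 6,660 ÷ 14,000 = 47.6%, within the 50% cap
LTV: 22,500 ÷ 33,500 = 67.2%, within 80% cap
Credit 749 → row 740+; LTV 67.2% → column 58.01–69%. Grid cell → 6.725%.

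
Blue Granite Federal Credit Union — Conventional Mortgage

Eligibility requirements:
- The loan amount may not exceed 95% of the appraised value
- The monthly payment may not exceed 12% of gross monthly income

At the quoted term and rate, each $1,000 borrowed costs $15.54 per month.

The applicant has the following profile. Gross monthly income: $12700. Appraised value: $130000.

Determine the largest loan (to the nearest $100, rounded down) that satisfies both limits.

Payment cap: 12% × $12,700 = $1,524/month.
At $15.54 per $1,000, that supports 1,524/15.54 × 1,000 ≈ $98,069 → $98,000.
LTV cap: 95% × $130,000 = $123,500 → $123,500.
Binding constraint: payment-to-income.

$98,000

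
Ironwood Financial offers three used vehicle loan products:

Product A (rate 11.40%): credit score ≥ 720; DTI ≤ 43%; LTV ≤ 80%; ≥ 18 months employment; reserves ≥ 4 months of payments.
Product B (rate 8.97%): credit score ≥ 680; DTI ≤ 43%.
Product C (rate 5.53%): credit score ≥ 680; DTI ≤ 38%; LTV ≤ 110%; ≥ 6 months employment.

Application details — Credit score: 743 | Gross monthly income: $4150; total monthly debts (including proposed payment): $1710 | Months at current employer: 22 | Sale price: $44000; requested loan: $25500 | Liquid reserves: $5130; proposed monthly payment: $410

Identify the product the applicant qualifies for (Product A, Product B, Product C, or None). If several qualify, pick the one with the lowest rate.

Product B

DTI = 1,710/4,150 = 41.2%.
LTV = 25,500/44,000 = 58%.
Reserves = 5,130/410 = 12.5 months.
Product A: score 743 ≥ 720; DTI 41.2% ≤ 43%; LTV 58% ≤ 80%; employment 22 ≥ 18 mo; reserves 12.5 ≥ 4 mo → qualifies.
Product B: score 743 ≥ 680; DTI 41.2% ≤ 43% → qualifies.
Product C: score 743 ≥ 680; DTI 41.2% > 38%; LTV 58% ≤ 110%; employment 22 ≥ 6 mo → does not qualify.
Qualifying: Product A, Product B. Lowest rate is 8.97% → Product B.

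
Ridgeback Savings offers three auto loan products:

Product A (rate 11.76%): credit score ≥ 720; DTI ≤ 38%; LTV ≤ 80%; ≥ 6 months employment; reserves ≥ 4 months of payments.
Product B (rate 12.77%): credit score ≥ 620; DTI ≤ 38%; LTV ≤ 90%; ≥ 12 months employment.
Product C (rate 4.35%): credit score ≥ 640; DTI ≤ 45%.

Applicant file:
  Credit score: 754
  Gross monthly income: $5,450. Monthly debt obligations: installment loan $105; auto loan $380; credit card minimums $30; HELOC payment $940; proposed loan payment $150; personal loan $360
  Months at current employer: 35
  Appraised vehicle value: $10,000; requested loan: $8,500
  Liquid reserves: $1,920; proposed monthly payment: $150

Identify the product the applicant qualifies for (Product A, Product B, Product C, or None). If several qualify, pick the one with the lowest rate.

Product C

Total debts = (105 + 380 + 30 + 940 + 150 + 360) = 1,965; DTI = 1,965/5,450 = 36.1%.
LTV = 8,500/10,000 = 85%.
Reserves = 1,920/150 = 12.8 months.
Product A: score 754 ≥ 720; DTI 36.1% ≤ 38%; LTV 85% > 80%; employment 35 ≥ 6 mo; reserves 12.8 ≥ 4 mo → does not qualify.
Product B: score 754 ≥ 620; DTI 36.1% ≤ 38%; LTV 85% ≤ 90%; employment 35 ≥ 12 mo → qualifies.
Product C: score 754 ≥ 640; DTI 36.1% ≤ 45% → qualifies.
Qualifying: Product B, Product C. Lowest rate is 4.35% → Product C.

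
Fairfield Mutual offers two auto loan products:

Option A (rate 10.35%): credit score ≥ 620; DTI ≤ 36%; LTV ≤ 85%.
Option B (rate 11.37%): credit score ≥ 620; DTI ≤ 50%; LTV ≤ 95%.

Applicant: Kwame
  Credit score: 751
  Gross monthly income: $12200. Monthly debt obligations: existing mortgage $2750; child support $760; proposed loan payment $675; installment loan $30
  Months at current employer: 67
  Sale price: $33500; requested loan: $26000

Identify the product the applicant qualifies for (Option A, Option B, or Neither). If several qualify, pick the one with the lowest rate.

Option A

Total debts = (2,750 + 760 + 675 + 30) = 4,215; DTI = 4,215/12,200 = 34.5%.
LTV = 26,000/33,500 = 77.6%.
Option A: score 751 ≥ 620; DTI 34.5% ≤ 36%; LTV 77.6% ≤ 85% → qualifies.
Option B: score 751 ≥ 620; DTI 34.5% ≤ 50%; LTV 77.6% ≤ 95% → qualifies.
Qualifying: Option A, Option B. Lowest rate is 10.35% → Option A.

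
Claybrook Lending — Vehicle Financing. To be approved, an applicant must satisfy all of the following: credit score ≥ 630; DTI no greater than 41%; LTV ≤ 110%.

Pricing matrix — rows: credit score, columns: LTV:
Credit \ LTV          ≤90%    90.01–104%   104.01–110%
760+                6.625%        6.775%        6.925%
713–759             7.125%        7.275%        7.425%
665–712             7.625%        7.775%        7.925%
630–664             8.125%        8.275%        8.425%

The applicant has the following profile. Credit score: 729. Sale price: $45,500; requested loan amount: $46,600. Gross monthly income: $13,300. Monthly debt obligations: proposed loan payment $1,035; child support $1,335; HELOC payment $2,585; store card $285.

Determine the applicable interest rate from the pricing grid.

7.275%

Credit score 729 ≥ 630; Total monthly debts = (1,035 + 1,335 + 2,585 + 285) = 5,240. DTI = 5,240/13,300 = 39.4% ≤ 41%
LTV = 46,600/45,500 = 102.4% ≤ 110%
Credit 729 → row 713–759; LTV 102.4% → column 90.01–104%. Grid cell → 7.275%.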